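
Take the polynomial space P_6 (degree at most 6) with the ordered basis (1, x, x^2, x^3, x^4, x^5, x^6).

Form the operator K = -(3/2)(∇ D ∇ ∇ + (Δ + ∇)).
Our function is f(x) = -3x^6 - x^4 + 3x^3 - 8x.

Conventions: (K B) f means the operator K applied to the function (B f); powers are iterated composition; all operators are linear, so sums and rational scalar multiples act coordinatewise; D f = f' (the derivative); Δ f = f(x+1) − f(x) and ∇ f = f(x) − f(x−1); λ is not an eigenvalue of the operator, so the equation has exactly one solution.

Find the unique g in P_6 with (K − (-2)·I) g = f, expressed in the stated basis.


write g with unknown coordinates in the stated basis and equate coefficients in (K − (-2)·I) g = f
solving from the highest basis element down gives g = -(3/2)x^6 - (27/2)x^5 - (407/4)x^4 - 654x^3 - (7101/2)x^2 - (22559/2)x - 18942
check: K g = 27x^5 + (405/2)x^4 + 1311x^3 + 7101x^2 + 22551x + 37884
so K g − (-2)·g = -3x^6 - x^4 + 3x^3 - 8x = f ✓

g(x) = -(3/2)x^6 - (27/2)x^5 - (407/4)x^4 - 654x^3 - (7101/2)x^2 - (22559/2)x - 18942


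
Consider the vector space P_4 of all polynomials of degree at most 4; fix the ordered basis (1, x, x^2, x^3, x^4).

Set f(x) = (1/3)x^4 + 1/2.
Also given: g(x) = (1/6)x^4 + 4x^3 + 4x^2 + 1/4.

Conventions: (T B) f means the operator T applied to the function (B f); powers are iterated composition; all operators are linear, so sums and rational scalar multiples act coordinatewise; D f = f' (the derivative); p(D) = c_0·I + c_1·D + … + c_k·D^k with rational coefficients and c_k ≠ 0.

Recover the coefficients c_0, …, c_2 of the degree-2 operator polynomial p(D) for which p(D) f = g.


p(D) = (1/2)·I + 3·D + D^2, i.e. c_0 = 1/2, c_1 = 3, c_2 = 1

D^0 f = (1/3)x^4 + 1/2
D^1 f = (4/3)x^3
D^2 f = 4x^2
matching coefficients of g against c_0 f + c_1 Df + … from the top degree down determines the c_i
solution: c_0 = 1/2, c_1 = 3, c_2 = 1


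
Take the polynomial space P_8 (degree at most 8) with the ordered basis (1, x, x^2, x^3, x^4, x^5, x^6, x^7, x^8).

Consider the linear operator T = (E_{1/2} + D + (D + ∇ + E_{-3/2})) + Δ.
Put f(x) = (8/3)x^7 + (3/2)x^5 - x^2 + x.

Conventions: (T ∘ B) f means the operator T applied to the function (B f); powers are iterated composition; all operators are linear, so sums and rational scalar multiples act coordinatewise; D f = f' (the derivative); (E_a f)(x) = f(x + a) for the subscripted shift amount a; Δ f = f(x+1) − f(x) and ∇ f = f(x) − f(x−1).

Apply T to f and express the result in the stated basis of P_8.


E_{1/2} f = (8/3)x^7 + (28/3)x^6 + (31/2)x^5 + (185/12)x^4 + (115/12)x^3 + (21/8)x^2 + (73/96)x + 61/192
D f = (56/3)x^6 + (15/2)x^4 - 2x + 1
D f = (56/3)x^6 + (15/2)x^4 - 2x + 1
∇ f = (56/3)x^6 - 56x^5 + (605/6)x^4 - (325/3)x^3 + 71x^2 - (169/6)x + 37/6
E_{-3/2} f = (8/3)x^7 - 28x^6 + (255/2)x^5 - (1305/4)x^4 + (2025/4)x^3 - (3815/8)x^2 + (8147/32)x - 3885/64
(D + ∇ + E_{-3/2}) f = (8/3)x^7 + (28/3)x^6 + (143/2)x^5 - (2615/12)x^4 + (4775/12)x^3 - (3247/8)x^2 + (21545/96)x - 10279/192
(E_{1/2} + D + (D + ∇ + E_{-3/2})) f = (16/3)x^7 + (112/3)x^6 + 87x^5 - 195x^4 + (815/2)x^3 - (1613/4)x^2 + (3571/16)x - 1671/32
Δ f = (56/3)x^6 + 56x^5 + (605/6)x^4 + (325/3)x^3 + 71x^2 + (145/6)x + 25/6
((E_{1/2} + D + (D + ∇ + E_{-3/2})) + Δ) f = (16/3)x^7 + 56x^6 + 143x^5 - (565/6)x^4 + (3095/6)x^3 - (1329/4)x^2 + (11873/48)x - 4613/96

g(x) = (16/3)x^7 + 56x^6 + 143x^5 - (565/6)x^4 + (3095/6)x^3 - (1329/4)x^2 + (11873/48)x - 4613/96


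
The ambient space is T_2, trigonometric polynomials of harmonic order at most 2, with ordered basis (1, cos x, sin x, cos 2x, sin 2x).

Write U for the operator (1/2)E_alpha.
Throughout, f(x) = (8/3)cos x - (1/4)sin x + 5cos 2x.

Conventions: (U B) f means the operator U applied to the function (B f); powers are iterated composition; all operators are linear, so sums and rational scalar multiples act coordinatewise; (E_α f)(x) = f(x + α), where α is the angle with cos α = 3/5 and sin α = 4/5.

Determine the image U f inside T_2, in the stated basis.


E_alpha f = (7/5)cos x - (137/60)sin x - (7/5)cos 2x - (24/5)sin 2x
((1/2)E_alpha) f = (7/10)cos x - (137/120)sin x - (7/10)cos 2x - (12/5)sin 2x

the image equals g(x) = (7/10)cos x - (137/120)sin x - (7/10)cos 2x - (12/5)sin 2x


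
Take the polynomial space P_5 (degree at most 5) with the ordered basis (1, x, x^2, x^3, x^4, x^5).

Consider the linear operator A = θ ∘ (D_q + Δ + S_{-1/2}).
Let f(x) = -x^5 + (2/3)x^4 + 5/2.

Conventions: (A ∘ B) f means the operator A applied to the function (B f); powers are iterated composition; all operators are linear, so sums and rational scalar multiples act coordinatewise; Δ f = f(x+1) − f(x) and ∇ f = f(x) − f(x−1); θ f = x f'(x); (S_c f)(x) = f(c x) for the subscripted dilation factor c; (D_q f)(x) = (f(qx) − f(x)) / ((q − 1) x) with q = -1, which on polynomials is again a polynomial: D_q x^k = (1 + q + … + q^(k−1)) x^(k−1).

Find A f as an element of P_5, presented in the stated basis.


g(x) = (5/32)x^5 - (143/6)x^4 - 22x^3 - 12x^2 - (7/3)x

D_q f = -x^4
Δ f = -5x^4 - (22/3)x^3 - 6x^2 - (7/3)x - 1/3
S_{-1/2} f = (1/32)x^5 + (1/24)x^4 + 5/2
(D_q + Δ + S_{-1/2}) f = (1/32)x^5 - (143/24)x^4 - (22/3)x^3 - 6x^2 - (7/3)x + 13/6
θ (D_q + Δ + S_{-1/2}) f = (5/32)x^5 - (143/6)x^4 - 22x^3 - 12x^2 - (7/3)x


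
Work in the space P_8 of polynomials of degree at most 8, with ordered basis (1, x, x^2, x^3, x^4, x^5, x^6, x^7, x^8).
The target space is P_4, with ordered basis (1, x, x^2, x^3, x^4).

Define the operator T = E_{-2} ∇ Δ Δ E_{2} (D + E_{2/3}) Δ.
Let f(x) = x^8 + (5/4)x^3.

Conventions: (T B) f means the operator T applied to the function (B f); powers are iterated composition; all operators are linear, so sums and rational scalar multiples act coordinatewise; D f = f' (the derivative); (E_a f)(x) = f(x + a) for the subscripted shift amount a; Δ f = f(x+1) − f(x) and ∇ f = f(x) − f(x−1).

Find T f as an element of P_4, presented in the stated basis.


g(x) = 1680x^4 + 17920x^3 + 51520x^2 + (622720/9)x + 978488/27

Δ f = 8x^7 + 28x^6 + 56x^5 + 70x^4 + 56x^3 + (127/4)x^2 + (47/4)x + 9/4
D Δ f = 56x^6 + 168x^5 + 280x^4 + 280x^3 + 168x^2 + (127/2)x + 47/4
E_{2/3} Δ f = 8x^7 + (196/3)x^6 + (728/3)x^5 + (14210/27)x^4 + (57736/81)x^3 + (194863/324)x^2 + (857483/2916)x + 567877/8748
(D + E_{2/3}) Δ f = 8x^7 + (364/3)x^6 + (1232/3)x^5 + (21770/27)x^4 + (80416/81)x^3 + (249295/324)x^2 + (1042649/2916)x + 335333/4374
E_{2} (D + E_{2/3}) Δ f = 8x^7 + (700/3)x^6 + (7616/3)x^5 + (389690/27)x^4 + (3868816/81)x^3 + (30270223/324)x^2 + (294176501/2916)x + 102008749/2187
Δ E_{2} (D + E_{2/3}) Δ f = 56x^6 + 1568x^5 + (49420/3)x^4 + (2377760/27)x^3 + (6991432/27)x^2 + (65127871/162)x + 189019721/729
Δ (Δ E_{2} (D + E_{2/3})) Δ f = 336x^5 + 8680x^4 + (248080/3)x^3 + (3416000/9)x^2 + (23116016/27)x + 124274791/162
∇ Δ (Δ E_{2} (D + E_{2/3})) Δ f = 1680x^4 + 31360x^3 + 199360x^2 + (4896640/9)x + 14875448/27
E_{-2} ∇ Δ (Δ E_{2} (D + E_{2/3})) Δ f = 1680x^4 + 17920x^3 + 51520x^2 + (622720/9)x + 978488/27


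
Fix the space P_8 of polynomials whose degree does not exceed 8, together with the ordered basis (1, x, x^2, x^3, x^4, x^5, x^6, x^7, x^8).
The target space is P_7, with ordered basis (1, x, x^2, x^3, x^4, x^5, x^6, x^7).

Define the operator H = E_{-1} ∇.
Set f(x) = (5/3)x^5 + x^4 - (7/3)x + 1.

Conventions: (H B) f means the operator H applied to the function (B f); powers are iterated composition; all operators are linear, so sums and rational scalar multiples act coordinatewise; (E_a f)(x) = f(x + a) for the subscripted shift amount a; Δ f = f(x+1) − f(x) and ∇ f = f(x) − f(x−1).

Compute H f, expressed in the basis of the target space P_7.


∇ f = (25/3)x^4 - (38/3)x^3 + (32/3)x^2 - (13/3)x - 5/3
E_{-1} ∇ f = (25/3)x^4 - 46x^3 + (296/3)x^2 - 97x + 103/3

g(x) = (25/3)x^4 - 46x^3 + (296/3)x^2 - 97x + 103/3


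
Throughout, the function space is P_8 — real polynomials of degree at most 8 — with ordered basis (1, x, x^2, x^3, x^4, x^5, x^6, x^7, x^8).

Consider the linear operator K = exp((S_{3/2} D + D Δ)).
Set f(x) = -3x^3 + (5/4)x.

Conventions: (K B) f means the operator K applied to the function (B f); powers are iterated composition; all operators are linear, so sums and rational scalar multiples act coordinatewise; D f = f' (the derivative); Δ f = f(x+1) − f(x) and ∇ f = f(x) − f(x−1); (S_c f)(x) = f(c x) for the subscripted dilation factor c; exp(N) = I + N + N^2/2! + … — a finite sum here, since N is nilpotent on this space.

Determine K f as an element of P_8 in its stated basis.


order-1 term: -(81/4)x^2 - 18x - 31/4
order-2 term: -(243/8)x - 117/4
order-3 term: -81/8
the series for exp((S_{3/2} D + D Δ)) f terminates at order 3
exp((S_{3/2} D + D Δ)) f = -3x^3 - (81/4)x^2 - (377/8)x - 377/8

the result is g(x) = -3x^3 - (81/4)x^2 - (377/8)x - 377/8


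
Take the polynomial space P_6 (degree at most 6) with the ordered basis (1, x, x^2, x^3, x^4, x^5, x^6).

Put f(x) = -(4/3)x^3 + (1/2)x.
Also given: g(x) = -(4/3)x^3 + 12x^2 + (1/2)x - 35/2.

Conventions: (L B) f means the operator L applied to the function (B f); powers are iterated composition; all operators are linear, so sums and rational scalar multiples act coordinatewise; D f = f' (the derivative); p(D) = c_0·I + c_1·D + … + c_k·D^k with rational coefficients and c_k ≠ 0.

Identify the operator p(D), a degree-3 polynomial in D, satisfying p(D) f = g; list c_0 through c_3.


p(D) = I − 3·D + 2·D^3, i.e. c_0 = 1, c_1 = -3, c_2 = 0, c_3 = 2

D^0 f = -(4/3)x^3 + (1/2)x
D^1 f = -4x^2 + 1/2
D^2 f = -8x
D^3 f = -8
matching coefficients of g against c_0 f + c_1 Df + … from the top degree down determines the c_i
solution: c_0 = 1, c_1 = -3, c_2 = 0, c_3 = 2


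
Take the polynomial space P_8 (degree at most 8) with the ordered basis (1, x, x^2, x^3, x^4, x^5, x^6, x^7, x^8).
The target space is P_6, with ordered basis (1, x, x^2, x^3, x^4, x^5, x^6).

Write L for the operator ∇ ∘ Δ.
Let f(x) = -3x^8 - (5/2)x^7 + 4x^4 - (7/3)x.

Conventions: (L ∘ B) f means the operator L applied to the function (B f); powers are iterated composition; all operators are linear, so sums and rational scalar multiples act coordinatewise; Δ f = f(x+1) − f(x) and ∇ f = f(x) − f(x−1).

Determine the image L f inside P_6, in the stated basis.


Δ f = -24x^7 - (203/2)x^6 - (441/2)x^5 - (595/2)x^4 - (479/2)x^3 - (225/2)x^2 - (51/2)x - 23/6
∇ Δ f = -168x^6 - 105x^5 - 420x^4 - 175x^3 - 120x^2 - 35x + 2

g(x) = -168x^6 - 105x^5 - 420x^4 - 175x^3 - 120x^2 - 35x + 2


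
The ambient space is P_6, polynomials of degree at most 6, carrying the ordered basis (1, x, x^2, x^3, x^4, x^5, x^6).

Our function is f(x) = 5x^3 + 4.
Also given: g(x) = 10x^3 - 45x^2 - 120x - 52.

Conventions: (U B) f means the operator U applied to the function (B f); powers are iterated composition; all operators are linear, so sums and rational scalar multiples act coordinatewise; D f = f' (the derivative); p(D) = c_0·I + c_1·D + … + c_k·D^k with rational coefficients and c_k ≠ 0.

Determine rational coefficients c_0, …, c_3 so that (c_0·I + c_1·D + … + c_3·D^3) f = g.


D^0 f = 5x^3 + 4
D^1 f = 15x^2
D^2 f = 30x
D^3 f = 30
matching coefficients of g against c_0 f + c_1 Df + … from the top degree down determines the c_i
solution: c_0 = 2, c_1 = -3, c_2 = -4, c_3 = -2

p(D) = 2·I − 3·D − 4·D^2 − 2·D^3, i.e. c_0 = 2, c_1 = -3, c_2 = -4, c_3 = -2


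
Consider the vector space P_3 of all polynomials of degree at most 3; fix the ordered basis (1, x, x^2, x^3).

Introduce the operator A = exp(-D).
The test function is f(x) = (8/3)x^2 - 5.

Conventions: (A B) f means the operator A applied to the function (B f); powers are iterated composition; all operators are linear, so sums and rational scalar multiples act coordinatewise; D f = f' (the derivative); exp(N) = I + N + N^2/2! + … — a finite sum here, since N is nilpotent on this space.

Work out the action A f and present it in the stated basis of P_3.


g(x) = (8/3)x^2 - (16/3)x - 7/3

order-1 term: -(16/3)x
order-2 term: 8/3
the series for exp(-D) f terminates at order 2
exp(-D) f = (8/3)x^2 - (16/3)x - 7/3


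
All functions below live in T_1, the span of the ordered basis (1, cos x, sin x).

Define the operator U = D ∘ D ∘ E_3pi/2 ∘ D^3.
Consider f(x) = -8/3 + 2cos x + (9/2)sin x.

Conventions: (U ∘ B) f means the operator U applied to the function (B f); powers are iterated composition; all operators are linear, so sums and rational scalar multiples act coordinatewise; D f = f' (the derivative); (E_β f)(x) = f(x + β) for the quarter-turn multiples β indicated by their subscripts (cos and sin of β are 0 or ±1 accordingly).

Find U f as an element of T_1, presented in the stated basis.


D f = (9/2)cos x - 2sin x
D D f = -2cos x - (9/2)sin x
D D D f = -(9/2)cos x + 2sin x
E_3pi/2 D^3 f = -2cos x - (9/2)sin x
D E_3pi/2 D^3 f = -(9/2)cos x + 2sin x
D D E_3pi/2 D^3 f = 2cos x + (9/2)sin x

g(x) = 2cos x + (9/2)sin x


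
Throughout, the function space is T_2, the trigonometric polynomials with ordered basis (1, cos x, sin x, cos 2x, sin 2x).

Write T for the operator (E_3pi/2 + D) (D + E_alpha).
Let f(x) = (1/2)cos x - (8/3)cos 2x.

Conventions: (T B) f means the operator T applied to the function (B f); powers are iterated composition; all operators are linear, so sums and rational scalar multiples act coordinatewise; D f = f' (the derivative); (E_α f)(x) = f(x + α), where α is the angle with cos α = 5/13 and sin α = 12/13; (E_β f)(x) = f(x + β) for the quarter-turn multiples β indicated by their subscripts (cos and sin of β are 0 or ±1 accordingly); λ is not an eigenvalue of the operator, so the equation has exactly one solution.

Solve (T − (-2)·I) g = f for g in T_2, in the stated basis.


the result is g(x) = (1/4)cos x + (136/457)cos 2x + (1856/4113)sin 2x

write g with unknown coordinates in the stated basis and equate coefficients in (T − (-2)·I) g = f
solving from the highest basis element down gives g = (1/4)cos x + (136/457)cos 2x + (1856/4113)sin 2x
check: T g = -(4472/1371)cos 2x - (3712/4113)sin 2x
so T g − (-2)·g = (1/2)cos x - (8/3)cos 2x = f ✓


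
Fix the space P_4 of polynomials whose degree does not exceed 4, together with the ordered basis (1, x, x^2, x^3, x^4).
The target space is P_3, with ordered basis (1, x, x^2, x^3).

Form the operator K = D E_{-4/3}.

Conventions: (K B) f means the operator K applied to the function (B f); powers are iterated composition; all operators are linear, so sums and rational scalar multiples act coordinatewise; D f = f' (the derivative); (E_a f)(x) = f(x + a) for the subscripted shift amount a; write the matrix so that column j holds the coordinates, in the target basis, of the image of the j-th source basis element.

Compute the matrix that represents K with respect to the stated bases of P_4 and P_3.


image of 1: 0
image of x: 1
image of x^2: 2x - 8/3
image of x^3: 3x^2 - 8x + 16/3
image of x^4: 4x^3 - 16x^2 + (64/3)x - 256/27
each image's coordinates form column j of the matrix

the matrix is [[0, 1, -8/3, 16/3, -256/27]; [0, 0, 2, -8, 64/3]; [0, 0, 0, 3, -16]; [0, 0, 0, 0, 4]] (rows listed top to bottom)


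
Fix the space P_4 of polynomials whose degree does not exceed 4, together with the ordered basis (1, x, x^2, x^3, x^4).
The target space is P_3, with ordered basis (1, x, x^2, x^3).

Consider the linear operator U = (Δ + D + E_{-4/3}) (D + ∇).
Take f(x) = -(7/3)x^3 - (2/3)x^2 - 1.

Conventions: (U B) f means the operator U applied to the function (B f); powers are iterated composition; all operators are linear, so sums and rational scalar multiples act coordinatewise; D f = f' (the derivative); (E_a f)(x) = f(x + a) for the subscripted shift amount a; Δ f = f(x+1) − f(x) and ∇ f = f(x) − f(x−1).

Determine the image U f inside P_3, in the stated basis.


the image equals g(x) = -14x^2 - (43/3)x - 113/3

D f = -7x^2 - (4/3)x
∇ f = -7x^2 + (17/3)x - 5/3
(D + ∇) f = -14x^2 + (13/3)x - 5/3
Δ (D + ∇) f = -28x - 29/3
D (D + ∇) f = -28x + 13/3
E_{-4/3} (D + ∇) f = -14x^2 + (125/3)x - 97/3
(Δ + D + E_{-4/3}) (D + ∇) f = -14x^2 - (43/3)x - 113/3


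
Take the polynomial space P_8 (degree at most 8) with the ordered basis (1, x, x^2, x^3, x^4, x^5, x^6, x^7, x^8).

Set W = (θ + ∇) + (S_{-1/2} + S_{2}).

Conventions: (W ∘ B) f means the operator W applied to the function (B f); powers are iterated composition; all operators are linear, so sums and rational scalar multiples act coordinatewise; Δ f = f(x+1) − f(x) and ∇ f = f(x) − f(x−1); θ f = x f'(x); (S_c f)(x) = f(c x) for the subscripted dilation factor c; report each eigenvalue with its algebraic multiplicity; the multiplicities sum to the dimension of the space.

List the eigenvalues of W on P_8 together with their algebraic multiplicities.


image of 1: 2
image of x: (5/2)x + 1
image of x^2: (25/4)x^2 + 2x - 1
image of x^3: (87/8)x^3 + 3x^2 - 3x + 1
image of x^4: (321/16)x^4 + 4x^3 - 6x^2 + 4x - 1
image of x^5: (1183/32)x^5 + 5x^4 - 10x^3 + 10x^2 - 5x + 1
image of x^6: (4481/64)x^6 + 6x^5 - 15x^4 + 20x^3 - 15x^2 + 6x - 1
image of x^7: (17279/128)x^7 + 7x^6 - 21x^5 + 35x^4 - 35x^3 + 21x^2 - 7x + 1
image of x^8: (67585/256)x^8 + 8x^7 - 28x^6 + 56x^5 - 70x^4 + 56x^3 - 28x^2 + 8x - 1
the matrix is upper triangular; its diagonal is (2, 5/2, 25/4, 87/8, 321/16, 1183/32, 4481/64, 17279/128, 67585/256)
for a triangular matrix the eigenvalues are the diagonal entries, with algebraic multiplicity their repetition count

λ = 2 (multiplicity 1), λ = 5/2 (multiplicity 1), λ = 25/4 (multiplicity 1), λ = 87/8 (multiplicity 1), λ = 321/16 (multiplicity 1), λ = 1183/32 (multiplicity 1), λ = 4481/64 (multiplicity 1), λ = 17279/128 (multiplicity 1), λ = 67585/256 (multiplicity 1)


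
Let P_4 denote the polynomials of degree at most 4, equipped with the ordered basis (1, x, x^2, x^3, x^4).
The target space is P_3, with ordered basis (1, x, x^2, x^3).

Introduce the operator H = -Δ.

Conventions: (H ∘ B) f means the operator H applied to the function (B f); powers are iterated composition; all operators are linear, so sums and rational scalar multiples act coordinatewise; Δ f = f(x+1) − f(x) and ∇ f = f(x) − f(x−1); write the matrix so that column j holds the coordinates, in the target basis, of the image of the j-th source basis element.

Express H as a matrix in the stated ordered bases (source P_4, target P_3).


image of 1: 0
image of x: -1
image of x^2: -2x - 1
image of x^3: -3x^2 - 3x - 1
image of x^4: -4x^3 - 6x^2 - 4x - 1
each image's coordinates form column j of the matrix

the matrix is [[0, -1, -1, -1, -1]; [0, 0, -2, -3, -4]; [0, 0, 0, -3, -6]; [0, 0, 0, 0, -4]] (rows listed top to bottom)


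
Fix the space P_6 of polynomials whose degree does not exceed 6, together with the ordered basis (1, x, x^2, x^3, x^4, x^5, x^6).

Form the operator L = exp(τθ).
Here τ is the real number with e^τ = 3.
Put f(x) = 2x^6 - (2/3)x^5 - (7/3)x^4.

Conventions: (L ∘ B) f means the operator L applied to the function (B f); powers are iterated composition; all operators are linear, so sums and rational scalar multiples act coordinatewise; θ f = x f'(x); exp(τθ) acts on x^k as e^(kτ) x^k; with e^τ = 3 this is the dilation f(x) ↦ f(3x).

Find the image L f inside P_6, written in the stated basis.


exp(τθ) x^k = e^(kτ) x^k; with e^τ = 3 this sends x^k to 3^k x^k
x^4 ↦ 81 x^4
x^5 ↦ 243 x^5
x^6 ↦ 729 x^6
applying this coordinatewise to f: exp(τθ) f = 1458x^6 - 162x^5 - 189x^4

the result is g(x) = 1458x^6 - 162x^5 - 189x^4


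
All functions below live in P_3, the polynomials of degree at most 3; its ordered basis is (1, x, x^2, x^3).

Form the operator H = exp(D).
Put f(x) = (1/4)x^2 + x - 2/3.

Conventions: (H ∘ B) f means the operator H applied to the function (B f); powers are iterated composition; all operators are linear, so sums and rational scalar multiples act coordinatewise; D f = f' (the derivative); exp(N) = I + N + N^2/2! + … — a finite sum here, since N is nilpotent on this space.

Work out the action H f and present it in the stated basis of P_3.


order-1 term: (1/2)x + 1
order-2 term: 1/4
the series for exp(D) f terminates at order 2
exp(D) f = (1/4)x^2 + (3/2)x + 7/12

g(x) = (1/4)x^2 + (3/2)x + 7/12


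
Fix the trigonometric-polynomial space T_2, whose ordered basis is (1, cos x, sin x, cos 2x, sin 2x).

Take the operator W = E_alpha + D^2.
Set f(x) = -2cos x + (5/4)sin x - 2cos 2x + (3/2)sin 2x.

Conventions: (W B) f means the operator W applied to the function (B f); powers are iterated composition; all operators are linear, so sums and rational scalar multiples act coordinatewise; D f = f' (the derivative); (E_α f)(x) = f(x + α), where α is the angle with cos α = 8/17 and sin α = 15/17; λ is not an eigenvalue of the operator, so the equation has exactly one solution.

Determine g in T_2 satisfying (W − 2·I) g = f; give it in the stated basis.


g(x) = (269/488)cos x - (335/488)sin x + (686/2525)cos 2x - (1329/5050)sin 2x

write g with unknown coordinates in the stated basis and equate coefficients in (W − 2·I) g = f
solving from the highest basis element down gives g = (269/488)cos x - (335/488)sin x + (686/2525)cos 2x - (1329/5050)sin 2x
check: W g = -(219/244)cos x - (15/122)sin x - (3678/2525)cos 2x + (4917/5050)sin 2x
so W g − 2·g = -2cos x + (5/4)sin x - 2cos 2x + (3/2)sin 2x = f ✓


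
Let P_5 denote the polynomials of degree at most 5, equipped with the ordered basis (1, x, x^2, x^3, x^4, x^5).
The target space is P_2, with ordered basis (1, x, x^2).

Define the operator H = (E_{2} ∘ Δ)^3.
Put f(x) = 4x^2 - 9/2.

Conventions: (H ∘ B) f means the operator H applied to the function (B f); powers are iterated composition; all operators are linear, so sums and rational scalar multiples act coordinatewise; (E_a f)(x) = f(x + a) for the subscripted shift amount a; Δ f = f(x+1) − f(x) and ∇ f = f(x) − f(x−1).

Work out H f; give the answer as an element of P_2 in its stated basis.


g(x) = 0

Δ f = 8x + 4
E_{2} Δ f = 8x + 20
Δ (E_{2} ∘ Δ) f = 8
E_{2} Δ (E_{2} ∘ Δ) f = 8
Δ (E_{2} ∘ Δ) (E_{2} ∘ Δ) f = 0
E_{2} Δ (E_{2} ∘ Δ) (E_{2} ∘ Δ) f = 0


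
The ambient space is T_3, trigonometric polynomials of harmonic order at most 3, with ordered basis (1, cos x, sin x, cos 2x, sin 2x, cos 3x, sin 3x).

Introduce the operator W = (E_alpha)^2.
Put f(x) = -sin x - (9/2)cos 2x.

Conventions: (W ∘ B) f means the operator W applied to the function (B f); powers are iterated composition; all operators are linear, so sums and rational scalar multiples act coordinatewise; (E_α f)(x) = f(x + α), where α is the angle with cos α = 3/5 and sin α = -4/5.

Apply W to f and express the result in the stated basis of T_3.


E_alpha f = (4/5)cos x - (3/5)sin x + (63/50)cos 2x - (108/25)sin 2x
E_alpha E_alpha f = (24/25)cos x + (7/25)sin x + (4743/1250)cos 2x + (1512/625)sin 2x

g(x) = (24/25)cos x + (7/25)sin x + (4743/1250)cos 2x + (1512/625)sin 2x


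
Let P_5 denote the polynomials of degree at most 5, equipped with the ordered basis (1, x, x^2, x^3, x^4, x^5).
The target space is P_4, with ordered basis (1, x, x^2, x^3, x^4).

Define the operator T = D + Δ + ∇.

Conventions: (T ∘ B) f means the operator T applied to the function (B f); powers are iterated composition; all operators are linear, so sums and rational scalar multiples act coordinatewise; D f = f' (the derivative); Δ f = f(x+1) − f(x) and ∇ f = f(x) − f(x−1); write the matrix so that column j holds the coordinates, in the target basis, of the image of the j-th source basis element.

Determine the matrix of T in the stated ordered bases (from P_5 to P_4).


the matrix is [[0, 3, 0, 2, 0, 2]; [0, 0, 6, 0, 8, 0]; [0, 0, 0, 9, 0, 20]; [0, 0, 0, 0, 12, 0]; [0, 0, 0, 0, 0, 15]] (rows listed top to bottom)

image of 1: 0
image of x: 3
image of x^2: 6x
image of x^3: 9x^2 + 2
image of x^4: 12x^3 + 8x
image of x^5: 15x^4 + 20x^2 + 2
each image's coordinates form column j of the matrix


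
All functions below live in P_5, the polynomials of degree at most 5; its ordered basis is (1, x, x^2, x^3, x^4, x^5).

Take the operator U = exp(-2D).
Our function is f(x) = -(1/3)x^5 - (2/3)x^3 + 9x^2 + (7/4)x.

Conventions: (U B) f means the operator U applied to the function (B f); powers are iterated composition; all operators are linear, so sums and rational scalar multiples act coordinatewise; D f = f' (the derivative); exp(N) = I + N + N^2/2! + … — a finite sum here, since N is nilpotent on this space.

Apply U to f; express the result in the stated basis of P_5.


order-1 term: (10/3)x^4 + 4x^2 - 36x - 7/2
order-2 term: -(40/3)x^3 - 8x + 36
order-3 term: (80/3)x^2 + 16/3
order-4 term: -(80/3)x
order-5 term: 32/3
the series for exp(-2D) f terminates at order 5
exp(-2D) f = -(1/3)x^5 + (10/3)x^4 - 14x^3 + (119/3)x^2 - (827/12)x + 97/2

g(x) = -(1/3)x^5 + (10/3)x^4 - 14x^3 + (119/3)x^2 - (827/12)x + 97/2


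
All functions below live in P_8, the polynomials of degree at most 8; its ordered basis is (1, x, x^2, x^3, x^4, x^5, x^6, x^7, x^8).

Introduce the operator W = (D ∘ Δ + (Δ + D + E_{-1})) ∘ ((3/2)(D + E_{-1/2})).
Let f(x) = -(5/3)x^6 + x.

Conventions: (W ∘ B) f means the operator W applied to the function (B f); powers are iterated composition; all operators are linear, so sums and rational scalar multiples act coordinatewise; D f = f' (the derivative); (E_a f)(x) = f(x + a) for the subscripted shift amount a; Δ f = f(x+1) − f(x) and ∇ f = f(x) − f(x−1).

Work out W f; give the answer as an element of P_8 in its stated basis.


D f = -10x^5 + 1
E_{-1/2} f = -(5/3)x^6 + 5x^5 - (25/4)x^4 + (25/6)x^3 - (25/16)x^2 + (21/16)x - 101/192
(D + E_{-1/2}) f = -(5/3)x^6 - 5x^5 - (25/4)x^4 + (25/6)x^3 - (25/16)x^2 + (21/16)x + 91/192
((3/2)(D + E_{-1/2})) f = -(5/2)x^6 - (15/2)x^5 - (75/8)x^4 + (25/4)x^3 - (75/32)x^2 + (63/32)x + 91/128
Δ ((3/2)(D + E_{-1/2})) f = -15x^5 - 75x^4 - (325/2)x^3 - 150x^2 - (1215/16)x - 27/2
D Δ ((3/2)(D + E_{-1/2})) f = -75x^4 - 300x^3 - (975/2)x^2 - 300x - 1215/16
Δ ((3/2)(D + E_{-1/2})) f = -15x^5 - 75x^4 - (325/2)x^3 - 150x^2 - (1215/16)x - 27/2
D ((3/2)(D + E_{-1/2})) f = -15x^5 - (75/2)x^4 - (75/2)x^3 + (75/4)x^2 - (75/16)x + 63/32
E_{-1} ((3/2)(D + E_{-1/2})) f = -(5/2)x^6 + (15/2)x^5 - (75/8)x^4 + (75/4)x^3 - (1275/32)x^2 + (1293/32)x - 1821/128
(Δ + D + E_{-1}) ((3/2)(D + E_{-1/2})) f = -(5/2)x^6 - (45/2)x^5 - (975/8)x^4 - (725/4)x^3 - (5475/32)x^2 - (1287/32)x - 3297/128
(D ∘ Δ + (Δ + D + E_{-1})) ((3/2)(D + E_{-1/2})) f = -(5/2)x^6 - (45/2)x^5 - (1575/8)x^4 - (1925/4)x^3 - (21075/32)x^2 - (10887/32)x - 13017/128

the image equals g(x) = -(5/2)x^6 - (45/2)x^5 - (1575/8)x^4 - (1925/4)x^3 - (21075/32)x^2 - (10887/32)x - 13017/128


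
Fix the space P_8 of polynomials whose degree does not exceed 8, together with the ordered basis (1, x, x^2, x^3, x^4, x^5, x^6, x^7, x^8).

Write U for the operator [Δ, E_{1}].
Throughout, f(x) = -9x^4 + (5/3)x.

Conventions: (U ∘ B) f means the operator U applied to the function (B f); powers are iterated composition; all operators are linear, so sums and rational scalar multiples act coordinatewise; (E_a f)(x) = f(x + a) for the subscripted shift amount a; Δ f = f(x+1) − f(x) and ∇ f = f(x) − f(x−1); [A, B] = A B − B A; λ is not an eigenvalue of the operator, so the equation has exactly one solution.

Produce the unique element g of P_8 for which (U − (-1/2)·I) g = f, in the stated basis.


the result is g(x) = -18x^4 + (10/3)x

write g with unknown coordinates in the stated basis and equate coefficients in (U − (-1/2)·I) g = f
solving from the highest basis element down gives g = -18x^4 + (10/3)x
check: U g = 0
so U g − (-1/2)·g = -9x^4 + (5/3)x = f ✓


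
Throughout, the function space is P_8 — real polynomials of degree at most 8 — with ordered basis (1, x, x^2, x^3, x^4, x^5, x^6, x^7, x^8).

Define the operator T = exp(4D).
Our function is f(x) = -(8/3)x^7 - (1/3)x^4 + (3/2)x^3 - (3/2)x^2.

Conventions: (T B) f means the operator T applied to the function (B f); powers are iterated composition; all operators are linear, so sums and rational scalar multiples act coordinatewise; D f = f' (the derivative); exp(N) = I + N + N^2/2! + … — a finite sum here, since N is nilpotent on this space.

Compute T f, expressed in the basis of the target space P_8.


the image equals g(x) = -(8/3)x^7 - (224/3)x^6 - 896x^5 - (17921/3)x^4 - (143383/6)x^3 - (114719/2)x^2 - 76484x - 43704

order-1 term: -(224/3)x^6 - (16/3)x^3 + 18x^2 - 12x
order-2 term: -896x^5 - 32x^2 + 72x - 24
order-3 term: -(17920/3)x^4 - (256/3)x + 96
order-4 term: -(71680/3)x^3 - 256/3
order-5 term: -57344x^2
order-6 term: -(229376/3)x
order-7 term: -131072/3
the series for exp(4D) f terminates at order 7
exp(4D) f = -(8/3)x^7 - (224/3)x^6 - 896x^5 - (17921/3)x^4 - (143383/6)x^3 - (114719/2)x^2 - 76484x - 43704


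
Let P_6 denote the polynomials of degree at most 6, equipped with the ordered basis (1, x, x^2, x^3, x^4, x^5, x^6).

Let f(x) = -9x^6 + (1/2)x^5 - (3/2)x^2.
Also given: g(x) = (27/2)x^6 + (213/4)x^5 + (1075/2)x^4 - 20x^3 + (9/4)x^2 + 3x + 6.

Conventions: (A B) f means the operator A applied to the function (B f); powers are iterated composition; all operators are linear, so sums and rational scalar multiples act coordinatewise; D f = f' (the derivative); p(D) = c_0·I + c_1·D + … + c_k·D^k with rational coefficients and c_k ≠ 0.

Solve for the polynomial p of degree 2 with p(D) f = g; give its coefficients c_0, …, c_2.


D^0 f = -9x^6 + (1/2)x^5 - (3/2)x^2
D^1 f = -54x^5 + (5/2)x^4 - 3x
D^2 f = -270x^4 + 10x^3 - 3
matching coefficients of g against c_0 f + c_1 Df + … from the top degree down determines the c_i
solution: c_0 = -3/2, c_1 = -1, c_2 = -2

c_0 = -3/2, c_1 = -1, c_2 = -2


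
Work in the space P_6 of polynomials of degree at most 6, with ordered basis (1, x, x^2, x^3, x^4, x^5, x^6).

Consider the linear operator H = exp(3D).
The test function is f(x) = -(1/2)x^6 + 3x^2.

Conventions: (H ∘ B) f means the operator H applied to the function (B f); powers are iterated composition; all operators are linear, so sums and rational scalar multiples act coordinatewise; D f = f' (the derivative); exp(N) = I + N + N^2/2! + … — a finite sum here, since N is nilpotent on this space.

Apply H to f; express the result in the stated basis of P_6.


g(x) = -(1/2)x^6 - 9x^5 - (135/2)x^4 - 270x^3 - (1209/2)x^2 - 711x - 675/2

order-1 term: -9x^5 + 18x
order-2 term: -(135/2)x^4 + 27
order-3 term: -270x^3
order-4 term: -(1215/2)x^2
order-5 term: -729x
order-6 term: -729/2
the series for exp(3D) f terminates at order 6
exp(3D) f = -(1/2)x^6 - 9x^5 - (135/2)x^4 - 270x^3 - (1209/2)x^2 - 711x - 675/2


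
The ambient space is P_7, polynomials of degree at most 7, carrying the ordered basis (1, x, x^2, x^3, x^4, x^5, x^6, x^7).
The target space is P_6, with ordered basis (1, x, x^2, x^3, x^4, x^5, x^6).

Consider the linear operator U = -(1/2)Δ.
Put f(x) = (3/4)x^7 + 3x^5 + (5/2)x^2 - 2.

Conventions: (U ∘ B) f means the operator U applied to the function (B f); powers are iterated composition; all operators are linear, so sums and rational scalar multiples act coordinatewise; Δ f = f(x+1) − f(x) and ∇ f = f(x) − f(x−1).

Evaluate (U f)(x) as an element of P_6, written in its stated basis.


g(x) = -(21/8)x^6 - (63/8)x^5 - (165/8)x^4 - (225/8)x^3 - (183/8)x^2 - (101/8)x - 25/8

Δ f = (21/4)x^6 + (63/4)x^5 + (165/4)x^4 + (225/4)x^3 + (183/4)x^2 + (101/4)x + 25/4
(-(1/2)Δ) f = -(21/8)x^6 - (63/8)x^5 - (165/8)x^4 - (225/8)x^3 - (183/8)x^2 - (101/8)x - 25/8


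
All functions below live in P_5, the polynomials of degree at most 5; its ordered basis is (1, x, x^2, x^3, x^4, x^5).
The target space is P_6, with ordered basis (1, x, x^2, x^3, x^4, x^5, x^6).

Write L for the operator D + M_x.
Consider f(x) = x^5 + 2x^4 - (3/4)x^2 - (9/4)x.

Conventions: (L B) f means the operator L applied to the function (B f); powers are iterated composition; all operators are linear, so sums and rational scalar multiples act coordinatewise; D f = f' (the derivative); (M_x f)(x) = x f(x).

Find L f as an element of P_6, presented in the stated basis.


g(x) = x^6 + 2x^5 + 5x^4 + (29/4)x^3 - (9/4)x^2 - (3/2)x - 9/4

D f = 5x^4 + 8x^3 - (3/2)x - 9/4
M_x f = x^6 + 2x^5 - (3/4)x^3 - (9/4)x^2
(D + M_x) f = x^6 + 2x^5 + 5x^4 + (29/4)x^3 - (9/4)x^2 - (3/2)x - 9/4


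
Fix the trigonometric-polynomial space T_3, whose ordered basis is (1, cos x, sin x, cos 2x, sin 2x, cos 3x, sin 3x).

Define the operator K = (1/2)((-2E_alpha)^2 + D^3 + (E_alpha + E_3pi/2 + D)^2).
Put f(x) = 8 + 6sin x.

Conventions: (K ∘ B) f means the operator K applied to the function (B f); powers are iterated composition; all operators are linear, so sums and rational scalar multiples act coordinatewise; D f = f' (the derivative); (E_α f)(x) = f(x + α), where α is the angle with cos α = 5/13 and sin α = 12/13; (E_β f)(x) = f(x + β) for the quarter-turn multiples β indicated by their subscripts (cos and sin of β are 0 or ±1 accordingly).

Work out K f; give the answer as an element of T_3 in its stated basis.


E_alpha f = 8 + (72/13)cos x + (30/13)sin x
(-2E_alpha) f = -16 - (144/13)cos x - (60/13)sin x
E_alpha (-2E_alpha) f = -16 - (1440/169)cos x + (1428/169)sin x
(-2E_alpha) (-2E_alpha) f = 32 + (2880/169)cos x - (2856/169)sin x
D f = 6cos x
D D f = -6sin x
D D D f = -6cos x
E_alpha f = 8 + (72/13)cos x + (30/13)sin x
E_3pi/2 f = 8 - 6cos x
D f = 6cos x
(E_alpha + E_3pi/2 + D) f = 16 + (72/13)cos x + (30/13)sin x
E_alpha (E_alpha + E_3pi/2 + D) f = 16 + (720/169)cos x - (714/169)sin x
E_3pi/2 (E_alpha + E_3pi/2 + D) f = 16 - (30/13)cos x + (72/13)sin x
D (E_alpha + E_3pi/2 + D) f = (30/13)cos x - (72/13)sin x
(E_alpha + E_3pi/2 + D) (E_alpha + E_3pi/2 + D) f = 32 + (720/169)cos x - (714/169)sin x
((-2E_alpha)^2 + D^3 + (E_alpha + E_3pi/2 + D)^2) f = 64 + (2586/169)cos x - (3570/169)sin x
((1/2)((-2E_alpha)^2 + D^3 + (E_alpha + E_3pi/2 + D)^2)) f = 32 + (1293/169)cos x - (1785/169)sin x

g(x) = 32 + (1293/169)cos x - (1785/169)sin x


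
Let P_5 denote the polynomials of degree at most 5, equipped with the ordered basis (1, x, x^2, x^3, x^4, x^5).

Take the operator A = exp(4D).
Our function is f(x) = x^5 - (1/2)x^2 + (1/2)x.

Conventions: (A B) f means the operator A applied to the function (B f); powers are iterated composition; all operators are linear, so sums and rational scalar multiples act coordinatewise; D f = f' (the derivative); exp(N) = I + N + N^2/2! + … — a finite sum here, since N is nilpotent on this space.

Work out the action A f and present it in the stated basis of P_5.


order-1 term: 20x^4 - 4x + 2
order-2 term: 160x^3 - 8
order-3 term: 640x^2
order-4 term: 1280x
order-5 term: 1024
the series for exp(4D) f terminates at order 5
exp(4D) f = x^5 + 20x^4 + 160x^3 + (1279/2)x^2 + (2553/2)x + 1018

g(x) = x^5 + 20x^4 + 160x^3 + (1279/2)x^2 + (2553/2)x + 1018


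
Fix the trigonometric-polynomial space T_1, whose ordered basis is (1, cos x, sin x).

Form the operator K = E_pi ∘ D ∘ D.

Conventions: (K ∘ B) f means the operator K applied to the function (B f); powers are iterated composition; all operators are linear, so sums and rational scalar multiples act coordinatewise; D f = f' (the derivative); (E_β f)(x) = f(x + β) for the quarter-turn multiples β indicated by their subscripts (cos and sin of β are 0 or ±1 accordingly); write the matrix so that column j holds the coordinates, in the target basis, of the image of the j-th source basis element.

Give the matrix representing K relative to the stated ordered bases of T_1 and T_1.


image of 1: 0
image of cos x: cos x
image of sin x: sin x
each image's coordinates form column j of the matrix

the matrix is [[0, 0, 0]; [0, 1, 0]; [0, 0, 1]] (rows listed top to bottom)


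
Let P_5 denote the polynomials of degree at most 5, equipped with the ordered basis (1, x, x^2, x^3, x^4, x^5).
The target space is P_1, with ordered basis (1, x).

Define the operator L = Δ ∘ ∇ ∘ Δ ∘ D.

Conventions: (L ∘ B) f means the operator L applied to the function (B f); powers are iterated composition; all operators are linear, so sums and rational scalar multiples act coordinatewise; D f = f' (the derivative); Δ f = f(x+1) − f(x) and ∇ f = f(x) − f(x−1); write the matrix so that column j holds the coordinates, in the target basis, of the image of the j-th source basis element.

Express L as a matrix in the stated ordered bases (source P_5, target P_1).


image of 1: 0
image of x: 0
image of x^2: 0
image of x^3: 0
image of x^4: 24
image of x^5: 120x + 60
each image's coordinates form column j of the matrix

the matrix is [[0, 0, 0, 0, 24, 60]; [0, 0, 0, 0, 0, 120]] (rows listed top to bottom)


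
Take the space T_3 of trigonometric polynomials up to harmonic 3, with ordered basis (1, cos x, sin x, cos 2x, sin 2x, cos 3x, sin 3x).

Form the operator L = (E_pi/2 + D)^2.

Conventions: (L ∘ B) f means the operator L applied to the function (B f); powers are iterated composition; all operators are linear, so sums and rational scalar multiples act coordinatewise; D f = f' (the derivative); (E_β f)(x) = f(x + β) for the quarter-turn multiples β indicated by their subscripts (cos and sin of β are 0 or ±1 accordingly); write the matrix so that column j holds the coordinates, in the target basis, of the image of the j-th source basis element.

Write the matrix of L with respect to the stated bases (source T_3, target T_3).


the matrix is [[1, 0, 0, 0, 0, 0, 0]; [0, -4, 0, 0, 0, 0, 0]; [0, 0, -4, 0, 0, 0, 0]; [0, 0, 0, -3, -4, 0, 0]; [0, 0, 0, 4, -3, 0, 0]; [0, 0, 0, 0, 0, -4, 0]; [0, 0, 0, 0, 0, 0, -4]] (rows listed top to bottom)

image of 1: 1
image of cos x: -4cos x
image of sin x: -4sin x
image of cos 2x: -3cos 2x + 4sin 2x
image of sin 2x: -4cos 2x - 3sin 2x
image of cos 3x: -4cos 3x
image of sin 3x: -4sin 3x
each image's coordinates form column j of the matrix


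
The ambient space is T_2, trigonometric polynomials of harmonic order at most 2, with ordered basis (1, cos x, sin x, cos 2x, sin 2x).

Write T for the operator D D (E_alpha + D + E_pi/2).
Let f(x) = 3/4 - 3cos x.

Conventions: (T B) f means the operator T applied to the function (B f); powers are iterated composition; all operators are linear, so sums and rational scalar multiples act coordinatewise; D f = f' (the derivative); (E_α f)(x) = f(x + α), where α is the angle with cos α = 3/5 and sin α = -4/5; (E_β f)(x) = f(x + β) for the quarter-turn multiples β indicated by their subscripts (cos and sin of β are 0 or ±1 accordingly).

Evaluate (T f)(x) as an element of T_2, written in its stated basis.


the result is g(x) = (9/5)cos x - (18/5)sin x

E_alpha f = 3/4 - (9/5)cos x - (12/5)sin x
D f = 3sin x
E_pi/2 f = 3/4 + 3sin x
(E_alpha + D + E_pi/2) f = 3/2 - (9/5)cos x + (18/5)sin x
D (E_alpha + D + E_pi/2) f = (18/5)cos x + (9/5)sin x
D D (E_alpha + D + E_pi/2) f = (9/5)cos x - (18/5)sin x


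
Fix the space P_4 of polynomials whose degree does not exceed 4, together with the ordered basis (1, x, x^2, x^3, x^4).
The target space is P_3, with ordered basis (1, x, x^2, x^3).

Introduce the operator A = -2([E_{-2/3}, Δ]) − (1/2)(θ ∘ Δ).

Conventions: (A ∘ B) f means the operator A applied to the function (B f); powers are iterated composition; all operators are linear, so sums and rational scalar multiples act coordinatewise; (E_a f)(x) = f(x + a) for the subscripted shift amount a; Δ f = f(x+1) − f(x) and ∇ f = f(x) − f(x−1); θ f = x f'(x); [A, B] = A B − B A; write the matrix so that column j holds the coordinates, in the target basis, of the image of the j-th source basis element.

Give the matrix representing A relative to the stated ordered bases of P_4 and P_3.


the matrix is [[0, 0, 0, 0, 0]; [0, 0, -1, -3/2, -2]; [0, 0, 0, -3, -6]; [0, 0, 0, 0, -6]] (rows listed top to bottom)

image of 1: 0
image of x: 0
image of x^2: -x
image of x^3: -3x^2 - (3/2)x
image of x^4: -6x^3 - 6x^2 - 2x
each image's coordinates form column j of the matrix


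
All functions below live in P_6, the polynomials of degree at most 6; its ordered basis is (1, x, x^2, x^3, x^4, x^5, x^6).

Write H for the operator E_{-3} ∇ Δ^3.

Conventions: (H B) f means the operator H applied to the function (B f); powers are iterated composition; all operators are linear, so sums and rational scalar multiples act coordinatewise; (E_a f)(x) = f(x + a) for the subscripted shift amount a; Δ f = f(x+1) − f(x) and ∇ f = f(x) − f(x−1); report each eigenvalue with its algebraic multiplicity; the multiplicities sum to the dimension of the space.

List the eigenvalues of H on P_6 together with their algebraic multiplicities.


λ = 0 (multiplicity 7)

image of 1: 0
image of x: 0
image of x^2: 0
image of x^3: 0
image of x^4: 24
image of x^5: 120x - 240
image of x^6: 360x^2 - 1440x + 1560
the matrix is upper triangular; its diagonal is (0, 0, 0, 0, 0, 0, 0)
for a triangular matrix the eigenvalues are the diagonal entries, with algebraic multiplicity their repetition count
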